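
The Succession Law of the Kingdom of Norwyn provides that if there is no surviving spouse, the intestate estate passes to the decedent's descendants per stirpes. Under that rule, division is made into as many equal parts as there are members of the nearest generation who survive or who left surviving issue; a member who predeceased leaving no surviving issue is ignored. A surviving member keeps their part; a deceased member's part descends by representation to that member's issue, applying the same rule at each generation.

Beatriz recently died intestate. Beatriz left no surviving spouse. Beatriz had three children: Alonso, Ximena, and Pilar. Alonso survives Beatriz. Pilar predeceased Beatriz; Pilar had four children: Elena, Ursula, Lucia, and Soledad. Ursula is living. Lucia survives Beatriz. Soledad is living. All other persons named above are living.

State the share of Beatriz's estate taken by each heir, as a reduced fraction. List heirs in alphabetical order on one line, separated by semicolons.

There is no surviving spouse, so the entire estate passes to Beatriz's descendants per stirpes.
The estate is divided into 3 equal shares of 1/3 among Alonso, Ximena, Pilar.
Alonso is living and takes 1/3.
Ximena is living and takes 1/3.
Pilar predeceased; the 1/3 allotted to Pilar's branch passes to Pilar's issue by representation.
The 1/3 is divided into 4 equal shares of 1/12 among Elena, Ursula, Lucia, Soledad.
Elena is living and takes 1/12.
Ursula is living and takes 1/12.
Lucia is living and takes 1/12.
Soledad is living and takes 1/12.

Alonso 1/3; Elena 1/12; Lucia 1/12; Soledad 1/12; Ursula 1/12; Ximena 1/3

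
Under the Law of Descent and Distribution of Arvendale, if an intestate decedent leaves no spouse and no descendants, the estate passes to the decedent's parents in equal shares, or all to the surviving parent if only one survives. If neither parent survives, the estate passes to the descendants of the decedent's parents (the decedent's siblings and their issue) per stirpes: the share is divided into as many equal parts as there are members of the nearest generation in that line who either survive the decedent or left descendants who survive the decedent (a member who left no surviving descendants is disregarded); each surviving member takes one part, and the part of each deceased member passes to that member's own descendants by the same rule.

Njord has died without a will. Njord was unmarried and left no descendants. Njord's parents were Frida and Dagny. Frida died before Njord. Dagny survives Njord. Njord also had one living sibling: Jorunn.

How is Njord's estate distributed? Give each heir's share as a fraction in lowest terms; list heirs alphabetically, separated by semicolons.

Only one parent, Dagny, survives, so Dagny takes the entire estate. The siblings take nothing because a surviving parent has priority.

Dagny 1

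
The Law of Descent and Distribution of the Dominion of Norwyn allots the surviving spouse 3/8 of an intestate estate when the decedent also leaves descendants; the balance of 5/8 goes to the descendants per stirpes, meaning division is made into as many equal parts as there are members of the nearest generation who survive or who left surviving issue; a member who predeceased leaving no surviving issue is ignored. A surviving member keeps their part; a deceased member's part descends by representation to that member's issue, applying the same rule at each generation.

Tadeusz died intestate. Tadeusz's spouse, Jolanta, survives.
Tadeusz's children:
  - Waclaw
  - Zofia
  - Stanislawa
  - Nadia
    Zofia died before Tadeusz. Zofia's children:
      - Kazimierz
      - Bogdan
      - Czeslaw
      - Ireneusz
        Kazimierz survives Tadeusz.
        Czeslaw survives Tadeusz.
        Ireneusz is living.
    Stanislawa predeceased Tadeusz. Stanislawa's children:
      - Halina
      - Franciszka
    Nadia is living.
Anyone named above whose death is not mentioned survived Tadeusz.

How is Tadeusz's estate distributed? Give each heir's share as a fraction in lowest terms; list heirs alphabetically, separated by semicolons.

Bogdan 5/128; Czeslaw 5/128; Franciszka 5/64; Halina 5/64; Ireneusz 5/128; Jolanta 3/8; Kazimierz 5/128; Nadia 5/32; Waclaw 5/32

Jolanta, as surviving spouse, takes 3/8.
The remaining 5/8 passes to Tadeusz's descendants per stirpes.
The 5/8 is divided into 4 equal shares of 5/32 among Waclaw, Zofia, Stanislawa, Nadia.
Waclaw is living and takes 5/32.
Zofia predeceased; the 5/32 allotted to Zofia's branch passes to Zofia's issue by representation.
The 5/32 is divided into 4 equal shares of 5/128 among Kazimierz, Bogdan, Czeslaw, Ireneusz.
Kazimierz is living and takes 5/128.
Bogdan is living and takes 5/128.
Czeslaw is living and takes 5/128.
Ireneusz is living and takes 5/128.
Stanislawa predeceased; the 5/32 allotted to Stanislawa's branch passes to Stanislawa's issue by representation.
The 5/32 is divided into 2 equal shares of 5/64 among Halina, Franciszka.
Halina is living and takes 5/64.
Franciszka is living and takes 5/64.
Nadia is living and takes 5/32.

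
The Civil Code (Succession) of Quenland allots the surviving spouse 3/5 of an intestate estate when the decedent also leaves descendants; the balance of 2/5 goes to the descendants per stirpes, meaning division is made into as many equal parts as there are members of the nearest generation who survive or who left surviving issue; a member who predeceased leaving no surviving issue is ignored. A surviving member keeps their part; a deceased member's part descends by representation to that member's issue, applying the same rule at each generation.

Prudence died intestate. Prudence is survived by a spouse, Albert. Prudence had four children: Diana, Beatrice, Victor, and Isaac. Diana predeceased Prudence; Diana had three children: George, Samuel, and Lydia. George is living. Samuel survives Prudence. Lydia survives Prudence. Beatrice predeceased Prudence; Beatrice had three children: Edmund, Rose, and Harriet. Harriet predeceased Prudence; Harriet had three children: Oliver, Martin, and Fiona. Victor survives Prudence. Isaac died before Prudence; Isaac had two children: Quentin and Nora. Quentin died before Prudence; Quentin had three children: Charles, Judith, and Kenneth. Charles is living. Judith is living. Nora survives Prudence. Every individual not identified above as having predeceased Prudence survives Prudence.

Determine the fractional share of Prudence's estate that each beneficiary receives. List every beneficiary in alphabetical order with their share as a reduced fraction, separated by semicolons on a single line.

Albert, as surviving spouse, takes 3/5.
The remaining 2/5 passes to Prudence's descendants per stirpes.
The 2/5 is divided into 4 equal shares of 1/10 among Diana, Beatrice, Victor, Isaac.
Diana predeceased; the 1/10 allotted to Diana's branch passes to Diana's issue by representation.
The 1/10 is divided into 3 equal shares of 1/30 among George, Samuel, Lydia.
George is living and takes 1/30.
Samuel is living and takes 1/30.
Lydia is living and takes 1/30.
Beatrice predeceased; the 1/10 allotted to Beatrice's branch passes to Beatrice's issue by representation.
The 1/10 is divided into 3 equal shares of 1/30 among Edmund, Rose, Harriet.
Edmund is living and takes 1/30.
Rose is living and takes 1/30.
Harriet predeceased; the 1/30 allotted to Harriet's branch passes to Harriet's issue by representation.
The 1/30 is divided into 3 equal shares of 1/90 among Oliver, Martin, Fiona.
Oliver is living and takes 1/90.
Martin is living and takes 1/90.
Fiona is living and takes 1/90.
Victor is living and takes 1/10.
Isaac predeceased; the 1/10 allotted to Isaac's branch passes to Isaac's issue by representation.
The 1/10 is divided into 2 equal shares of 1/20 among Quentin, Nora.
Quentin predeceased; the 1/20 allotted to Quentin's branch passes to Quentin's issue by representation.
The 1/20 is divided into 3 equal shares of 1/60 among Charles, Judith, Kenneth.
Charles is living and takes 1/60.
Judith is living and takes 1/60.
Kenneth is living and takes 1/60.
Nora is living and takes 1/20.

Albert 3/5; Charles 1/60; Edmund 1/30; Fiona 1/90; George 1/30; Judith 1/60; Kenneth 1/60; Lydia 1/30; Martin 1/90; Nora 1/20; Oliver 1/90; Rose 1/30; Samuel 1/30; Victor 1/10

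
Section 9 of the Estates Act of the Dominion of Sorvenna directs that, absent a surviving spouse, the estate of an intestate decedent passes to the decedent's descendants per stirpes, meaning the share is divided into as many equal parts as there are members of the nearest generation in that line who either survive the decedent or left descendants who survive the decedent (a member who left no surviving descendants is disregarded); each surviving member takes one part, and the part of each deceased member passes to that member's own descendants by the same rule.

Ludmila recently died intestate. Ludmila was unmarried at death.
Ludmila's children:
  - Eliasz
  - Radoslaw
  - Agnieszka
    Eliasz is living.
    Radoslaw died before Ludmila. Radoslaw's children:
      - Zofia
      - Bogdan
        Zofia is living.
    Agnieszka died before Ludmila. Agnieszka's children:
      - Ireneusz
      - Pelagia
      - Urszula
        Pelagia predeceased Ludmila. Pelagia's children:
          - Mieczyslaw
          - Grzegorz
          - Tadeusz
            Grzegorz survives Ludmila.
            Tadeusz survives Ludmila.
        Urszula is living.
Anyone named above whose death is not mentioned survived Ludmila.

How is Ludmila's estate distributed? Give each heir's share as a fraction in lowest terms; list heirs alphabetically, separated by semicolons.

There is no surviving spouse, so the entire estate passes to Ludmila's descendants per stirpes.
The estate is divided into 3 equal shares of 1/3 among Eliasz, Radoslaw, Agnieszka.
Eliasz is living and takes 1/3.
Radoslaw predeceased; the 1/3 allotted to Radoslaw's branch passes to Radoslaw's issue by representation.
The 1/3 is divided into 2 equal shares of 1/6 among Zofia, Bogdan.
Zofia is living and takes 1/6.
Bogdan is living and takes 1/6.
Agnieszka predeceased; the 1/3 allotted to Agnieszka's branch passes to Agnieszka's issue by representation.
The 1/3 is divided into 3 equal shares of 1/9 among Ireneusz, Pelagia, Urszula.
Ireneusz is living and takes 1/9.
Pelagia predeceased; the 1/9 allotted to Pelagia's branch passes to Pelagia's issue by representation.
The 1/9 is divided into 3 equal shares of 1/27 among Mieczyslaw, Grzegorz, Tadeusz.
Mieczyslaw is living and takes 1/27.
Grzegorz is living and takes 1/27.
Tadeusz is living and takes 1/27.
Urszula is living and takes 1/9.

Bogdan 1/6; Eliasz 1/3; Grzegorz 1/27; Ireneusz 1/9; Mieczyslaw 1/27; Tadeusz 1/27; Urszula 1/9; Zofia 1/6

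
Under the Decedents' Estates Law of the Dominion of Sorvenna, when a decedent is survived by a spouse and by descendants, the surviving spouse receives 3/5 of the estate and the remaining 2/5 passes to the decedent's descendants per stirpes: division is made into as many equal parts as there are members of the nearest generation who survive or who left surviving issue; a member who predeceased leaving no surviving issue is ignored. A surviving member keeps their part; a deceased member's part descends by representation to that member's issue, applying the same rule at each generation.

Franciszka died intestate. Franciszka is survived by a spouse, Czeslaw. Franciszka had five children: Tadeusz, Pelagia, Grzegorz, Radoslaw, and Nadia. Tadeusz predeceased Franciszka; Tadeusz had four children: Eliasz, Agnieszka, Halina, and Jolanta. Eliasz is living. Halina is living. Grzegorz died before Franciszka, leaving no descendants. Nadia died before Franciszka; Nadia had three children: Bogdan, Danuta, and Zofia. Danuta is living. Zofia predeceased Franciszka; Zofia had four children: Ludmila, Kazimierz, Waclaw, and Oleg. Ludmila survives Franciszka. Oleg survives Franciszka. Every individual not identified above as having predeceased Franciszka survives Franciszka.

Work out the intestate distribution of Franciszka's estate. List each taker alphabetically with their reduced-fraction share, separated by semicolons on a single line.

Czeslaw, as surviving spouse, takes 3/5.
The remaining 2/5 passes to Franciszka's descendants per stirpes.
Grzegorz left no surviving issue, so that branch lapses and is disregarded.
The 2/5 is divided into 4 equal shares of 1/10 among Tadeusz, Pelagia, Radoslaw, Nadia.
Tadeusz predeceased; the 1/10 allotted to Tadeusz's branch passes to Tadeusz's issue by representation.
The 1/10 is divided into 4 equal shares of 1/40 among Eliasz, Agnieszka, Halina, Jolanta.
Eliasz is living and takes 1/40.
Agnieszka is living and takes 1/40.
Halina is living and takes 1/40.
Jolanta is living and takes 1/40.
Pelagia is living and takes 1/10.
Radoslaw is living and takes 1/10.
Nadia predeceased; the 1/10 allotted to Nadia's branch passes to Nadia's issue by representation.
The 1/10 is divided into 3 equal shares of 1/30 among Bogdan, Danuta, Zofia.
Bogdan is living and takes 1/30.
Danuta is living and takes 1/30.
Zofia predeceased; the 1/30 allotted to Zofia's branch passes to Zofia's issue by representation.
The 1/30 is divided into 4 equal shares of 1/120 among Ludmila, Kazimierz, Waclaw, Oleg.
Ludmila is living and takes 1/120.
Kazimierz is living and takes 1/120.
Waclaw is living and takes 1/120.
Oleg is living and takes 1/120.

Agnieszka 1/40; Bogdan 1/30; Czeslaw 3/5; Danuta 1/30; Eliasz 1/40; Halina 1/40; Jolanta 1/40; Kazimierz 1/120; Ludmila 1/120; Oleg 1/120; Pelagia 1/10; Radoslaw 1/10; Waclaw 1/120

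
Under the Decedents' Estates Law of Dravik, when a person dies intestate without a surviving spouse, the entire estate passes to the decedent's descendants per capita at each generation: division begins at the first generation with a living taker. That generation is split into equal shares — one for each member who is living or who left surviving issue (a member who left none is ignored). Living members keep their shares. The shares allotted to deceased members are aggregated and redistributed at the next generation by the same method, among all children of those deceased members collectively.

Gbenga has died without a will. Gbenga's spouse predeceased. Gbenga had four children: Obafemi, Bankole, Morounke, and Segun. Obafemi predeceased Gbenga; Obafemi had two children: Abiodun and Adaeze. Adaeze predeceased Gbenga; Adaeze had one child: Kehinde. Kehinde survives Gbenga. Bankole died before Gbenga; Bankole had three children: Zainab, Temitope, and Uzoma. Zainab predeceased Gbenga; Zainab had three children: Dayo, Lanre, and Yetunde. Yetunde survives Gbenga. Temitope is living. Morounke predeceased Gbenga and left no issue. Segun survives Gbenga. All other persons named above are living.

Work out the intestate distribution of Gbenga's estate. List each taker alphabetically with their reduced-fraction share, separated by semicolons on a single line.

Abiodun 2/15; Dayo 1/15; Kehinde 1/15; Lanre 1/15; Segun 1/3; Temitope 2/15; Uzoma 2/15; Yetunde 1/15

There is no surviving spouse, so the entire estate passes to Gbenga's descendants per capita at each generation.
At generation 1 (Obafemi, Bankole, Segun) there are 3 shares of (1)/3 = 1/3 each.
Living: Segun — each takes 1/3.
Deceased: Obafemi and Bankole. Their combined 2/3 is pooled and carried to generation 2.
At generation 2 (Abiodun, Adaeze, Zainab, Temitope, Uzoma) there are 5 shares of (2/3)/5 = 2/15 each.
Living: Abiodun, Temitope, and Uzoma — each takes 2/15.
Deceased: Adaeze and Zainab. Their combined 4/15 is pooled and carried to generation 3.
At generation 3 (Kehinde, Dayo, Lanre, Yetunde) there are 4 shares of (4/15)/4 = 1/15 each.
Living: Kehinde, Dayo, Lanre, and Yetunde — each takes 1/15.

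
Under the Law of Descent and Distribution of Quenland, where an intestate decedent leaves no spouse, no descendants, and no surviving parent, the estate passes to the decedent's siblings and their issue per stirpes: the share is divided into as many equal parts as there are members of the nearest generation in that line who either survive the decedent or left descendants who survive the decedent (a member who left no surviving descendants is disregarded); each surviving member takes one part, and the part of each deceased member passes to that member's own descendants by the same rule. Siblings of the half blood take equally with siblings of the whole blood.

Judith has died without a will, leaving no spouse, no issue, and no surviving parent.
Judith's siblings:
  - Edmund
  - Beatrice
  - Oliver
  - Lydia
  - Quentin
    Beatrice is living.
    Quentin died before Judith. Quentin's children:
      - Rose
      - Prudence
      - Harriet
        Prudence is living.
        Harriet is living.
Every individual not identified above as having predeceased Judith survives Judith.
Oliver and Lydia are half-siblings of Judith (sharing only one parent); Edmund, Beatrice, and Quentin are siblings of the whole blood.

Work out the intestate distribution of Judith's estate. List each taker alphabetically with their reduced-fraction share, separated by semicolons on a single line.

No spouse, descendants, or parent survives, so the estate passes to Judith's siblings per stirpes.
Half-blood and whole-blood siblings take equally under the stated rule.
The estate is divided into 5 equal shares of 1/5 among Edmund, Beatrice, Oliver, Lydia, Quentin.
Edmund is living and takes 1/5.
Beatrice is living and takes 1/5.
Oliver is living and takes 1/5.
Lydia is living and takes 1/5.
Quentin predeceased; the 1/5 allotted to Quentin's branch passes to Quentin's issue by representation.
The 1/5 is divided into 3 equal shares of 1/15 among Rose, Prudence, Harriet.
Rose is living and takes 1/15.
Prudence is living and takes 1/15.
Harriet is living and takes 1/15.

Beatrice 1/5; Edmund 1/5; Harriet 1/15; Lydia 1/5; Oliver 1/5; Prudence 1/15; Rose 1/15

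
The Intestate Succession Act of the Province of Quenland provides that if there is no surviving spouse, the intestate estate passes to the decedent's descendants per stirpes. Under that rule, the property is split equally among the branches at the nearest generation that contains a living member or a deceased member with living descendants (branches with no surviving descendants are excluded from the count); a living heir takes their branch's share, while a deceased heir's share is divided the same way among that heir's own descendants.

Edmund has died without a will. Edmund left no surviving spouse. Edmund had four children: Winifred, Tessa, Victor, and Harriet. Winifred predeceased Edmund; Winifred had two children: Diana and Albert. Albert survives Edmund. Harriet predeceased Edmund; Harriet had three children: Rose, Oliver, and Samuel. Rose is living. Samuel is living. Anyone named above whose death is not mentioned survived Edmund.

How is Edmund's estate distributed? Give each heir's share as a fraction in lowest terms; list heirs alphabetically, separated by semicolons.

Albert 1/8; Diana 1/8; Oliver 1/12; Rose 1/12; Samuel 1/12; Tessa 1/4; Victor 1/4

There is no surviving spouse, so the entire estate passes to Edmund's descendants per stirpes.
The estate is divided into 4 equal shares of 1/4 among Winifred, Tessa, Victor, Harriet.
Winifred predeceased; the 1/4 allotted to Winifred's branch passes to Winifred's issue by representation.
The 1/4 is divided into 2 equal shares of 1/8 among Diana, Albert.
Diana is living and takes 1/8.
Albert is living and takes 1/8.
Tessa is living and takes 1/4.
Victor is living and takes 1/4.
Harriet predeceased; the 1/4 allotted to Harriet's branch passes to Harriet's issue by representation.
The 1/4 is divided into 3 equal shares of 1/12 among Rose, Oliver, Samuel.
Rose is living and takes 1/12.
Oliver is living and takes 1/12.
Samuel is living and takes 1/12.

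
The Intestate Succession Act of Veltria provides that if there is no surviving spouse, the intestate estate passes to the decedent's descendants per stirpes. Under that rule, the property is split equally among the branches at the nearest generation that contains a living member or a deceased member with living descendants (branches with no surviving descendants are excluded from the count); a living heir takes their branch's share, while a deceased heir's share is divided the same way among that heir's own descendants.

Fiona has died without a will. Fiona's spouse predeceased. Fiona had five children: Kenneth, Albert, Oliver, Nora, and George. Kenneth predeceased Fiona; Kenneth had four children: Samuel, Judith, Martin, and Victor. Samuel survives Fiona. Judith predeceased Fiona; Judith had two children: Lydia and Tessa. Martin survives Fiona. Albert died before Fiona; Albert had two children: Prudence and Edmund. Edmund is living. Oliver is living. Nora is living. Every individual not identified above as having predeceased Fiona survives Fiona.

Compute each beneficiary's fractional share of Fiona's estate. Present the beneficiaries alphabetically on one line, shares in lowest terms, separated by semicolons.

Edmund 1/10; George 1/5; Lydia 1/40; Martin 1/20; Nora 1/5; Oliver 1/5; Prudence 1/10; Samuel 1/20; Tessa 1/40; Victor 1/20

There is no surviving spouse, so the entire estate passes to Fiona's descendants per stirpes.
The estate is divided into 5 equal shares of 1/5 among Kenneth, Albert, Oliver, Nora, George.
Kenneth predeceased; the 1/5 allotted to Kenneth's branch passes to Kenneth's issue by representation.
The 1/5 is divided into 4 equal shares of 1/20 among Samuel, Judith, Martin, Victor.
Samuel is living and takes 1/20.
Judith predeceased; the 1/20 allotted to Judith's branch passes to Judith's issue by representation.
The 1/20 is divided into 2 equal shares of 1/40 among Lydia, Tessa.
Lydia is living and takes 1/40.
Tessa is living and takes 1/40.
Martin is living and takes 1/20.
Victor is living and takes 1/20.
Albert predeceased; the 1/5 allotted to Albert's branch passes to Albert's issue by representation.
The 1/5 is divided into 2 equal shares of 1/10 among Prudence, Edmund.
Prudence is living and takes 1/10.
Edmund is living and takes 1/10.
Oliver is living and takes 1/5.
Nora is living and takes 1/5.
George is living and takes 1/5.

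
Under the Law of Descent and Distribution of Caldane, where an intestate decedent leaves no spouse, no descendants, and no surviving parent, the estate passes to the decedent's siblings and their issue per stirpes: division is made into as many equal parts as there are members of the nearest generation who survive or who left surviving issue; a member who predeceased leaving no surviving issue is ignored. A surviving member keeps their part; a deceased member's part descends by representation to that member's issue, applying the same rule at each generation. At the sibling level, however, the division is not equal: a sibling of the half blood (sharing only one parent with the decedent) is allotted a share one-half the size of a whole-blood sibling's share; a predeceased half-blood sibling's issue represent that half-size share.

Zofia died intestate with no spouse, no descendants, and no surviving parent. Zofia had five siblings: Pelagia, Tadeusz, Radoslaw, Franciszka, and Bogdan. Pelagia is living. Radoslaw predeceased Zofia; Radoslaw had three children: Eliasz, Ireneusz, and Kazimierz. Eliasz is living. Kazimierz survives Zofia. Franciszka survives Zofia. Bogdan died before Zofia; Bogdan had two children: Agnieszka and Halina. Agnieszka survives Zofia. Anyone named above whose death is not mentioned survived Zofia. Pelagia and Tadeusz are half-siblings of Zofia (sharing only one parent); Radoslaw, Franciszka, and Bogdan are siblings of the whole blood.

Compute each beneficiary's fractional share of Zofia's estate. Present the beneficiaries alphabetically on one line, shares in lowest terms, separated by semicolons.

Agnieszka 1/8; Eliasz 1/12; Franciszka 1/4; Halina 1/8; Ireneusz 1/12; Kazimierz 1/12; Pelagia 1/8; Tadeusz 1/8

No spouse, descendants, or parent survives, so the estate passes to Zofia's siblings per stirpes.
Half-blood siblings count for one-half the weight of whole-blood siblings at the initial division.
Dividing 1 in proportion to weights (total weight 4): Pelagia (weight 1/2) → 1/8; Tadeusz (weight 1/2) → 1/8; Radoslaw (weight 1) → 1/4; Franciszka (weight 1) → 1/4; Bogdan (weight 1) → 1/4.
Pelagia is living and takes 1/8.
Tadeusz is living and takes 1/8.
Radoslaw predeceased; the 1/4 allotted to Radoslaw's branch passes to Radoslaw's issue by representation.
The 1/4 is divided into 3 equal shares of 1/12 among Eliasz, Ireneusz, Kazimierz.
Eliasz is living and takes 1/12.
Ireneusz is living and takes 1/12.
Kazimierz is living and takes 1/12.
Franciszka is living and takes 1/4.
Bogdan predeceased; the 1/4 allotted to Bogdan's branch passes to Bogdan's issue by representation.
The 1/4 is divided into 2 equal shares of 1/8 among Agnieszka, Halina.
Agnieszka is living and takes 1/8.
Halina is living and takes 1/8.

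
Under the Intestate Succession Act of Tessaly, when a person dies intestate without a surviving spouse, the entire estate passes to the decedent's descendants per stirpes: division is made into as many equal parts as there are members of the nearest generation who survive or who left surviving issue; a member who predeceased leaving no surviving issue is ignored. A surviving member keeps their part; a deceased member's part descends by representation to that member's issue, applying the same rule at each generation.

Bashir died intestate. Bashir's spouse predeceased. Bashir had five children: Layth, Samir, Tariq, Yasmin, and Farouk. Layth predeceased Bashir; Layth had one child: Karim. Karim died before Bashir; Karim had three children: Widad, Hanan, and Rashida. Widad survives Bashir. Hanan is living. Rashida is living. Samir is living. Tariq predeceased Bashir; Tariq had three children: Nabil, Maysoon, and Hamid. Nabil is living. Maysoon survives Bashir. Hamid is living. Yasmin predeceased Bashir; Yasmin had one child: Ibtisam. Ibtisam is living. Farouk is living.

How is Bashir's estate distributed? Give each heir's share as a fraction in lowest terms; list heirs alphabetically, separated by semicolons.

There is no surviving spouse, so the entire estate passes to Bashir's descendants per stirpes.
The estate is divided into 5 equal shares of 1/5 among Layth, Samir, Tariq, Yasmin, Farouk.
Layth predeceased; the 1/5 allotted to Layth's branch passes to Layth's issue by representation.
Karim's line is the sole branch at this level, so the full 1/5 passes to Karim's issue by representation.
The 1/5 is divided into 3 equal shares of 1/15 among Widad, Hanan, Rashida.
Widad is living and takes 1/15.
Hanan is living and takes 1/15.
Rashida is living and takes 1/15.
Samir is living and takes 1/5.
Tariq predeceased; the 1/5 allotted to Tariq's branch passes to Tariq's issue by representation.
The 1/5 is divided into 3 equal shares of 1/15 among Nabil, Maysoon, Hamid.
Nabil is living and takes 1/15.
Maysoon is living and takes 1/15.
Hamid is living and takes 1/15.
Yasmin predeceased; the 1/5 allotted to Yasmin's branch passes to Yasmin's issue by representation.
Ibtisam is the sole taker at this level and receives the full 1/5.
Farouk is living and takes 1/5.

Farouk 1/5; Hamid 1/15; Hanan 1/15; Ibtisam 1/5; Maysoon 1/15; Nabil 1/15; Rashida 1/15; Samir 1/5; Widad 1/15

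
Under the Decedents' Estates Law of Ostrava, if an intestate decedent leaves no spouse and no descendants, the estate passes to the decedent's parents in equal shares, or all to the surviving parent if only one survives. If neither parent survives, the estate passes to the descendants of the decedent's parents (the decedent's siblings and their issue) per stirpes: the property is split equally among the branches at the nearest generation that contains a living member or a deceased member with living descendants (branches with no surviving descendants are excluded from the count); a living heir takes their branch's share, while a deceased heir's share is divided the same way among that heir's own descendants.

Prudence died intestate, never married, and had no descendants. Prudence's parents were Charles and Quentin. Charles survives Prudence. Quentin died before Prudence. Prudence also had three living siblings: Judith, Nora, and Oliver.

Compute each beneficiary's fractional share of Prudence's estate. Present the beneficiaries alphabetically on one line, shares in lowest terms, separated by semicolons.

Only one parent, Charles, survives, so Charles takes the entire estate. The siblings take nothing because a surviving parent has priority.

Charles 1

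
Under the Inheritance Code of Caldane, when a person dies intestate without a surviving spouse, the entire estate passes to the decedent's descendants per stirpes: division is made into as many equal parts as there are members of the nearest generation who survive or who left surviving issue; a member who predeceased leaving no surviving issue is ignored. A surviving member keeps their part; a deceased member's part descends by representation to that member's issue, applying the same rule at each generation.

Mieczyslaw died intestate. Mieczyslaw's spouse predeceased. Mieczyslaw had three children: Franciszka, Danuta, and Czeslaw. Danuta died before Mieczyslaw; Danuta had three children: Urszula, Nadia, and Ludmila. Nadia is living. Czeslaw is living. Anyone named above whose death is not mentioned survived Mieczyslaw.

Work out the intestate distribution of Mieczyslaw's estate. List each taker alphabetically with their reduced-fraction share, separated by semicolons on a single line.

Czeslaw 1/3; Franciszka 1/3; Ludmila 1/9; Nadia 1/9; Urszula 1/9

There is no surviving spouse, so the entire estate passes to Mieczyslaw's descendants per stirpes.
The estate is divided into 3 equal shares of 1/3 among Franciszka, Danuta, Czeslaw.
Franciszka is living and takes 1/3.
Danuta predeceased; the 1/3 allotted to Danuta's branch passes to Danuta's issue by representation.
The 1/3 is divided into 3 equal shares of 1/9 among Urszula, Nadia, Ludmila.
Urszula is living and takes 1/9.
Nadia is living and takes 1/9.
Ludmila is living and takes 1/9.
Czeslaw is living and takes 1/3.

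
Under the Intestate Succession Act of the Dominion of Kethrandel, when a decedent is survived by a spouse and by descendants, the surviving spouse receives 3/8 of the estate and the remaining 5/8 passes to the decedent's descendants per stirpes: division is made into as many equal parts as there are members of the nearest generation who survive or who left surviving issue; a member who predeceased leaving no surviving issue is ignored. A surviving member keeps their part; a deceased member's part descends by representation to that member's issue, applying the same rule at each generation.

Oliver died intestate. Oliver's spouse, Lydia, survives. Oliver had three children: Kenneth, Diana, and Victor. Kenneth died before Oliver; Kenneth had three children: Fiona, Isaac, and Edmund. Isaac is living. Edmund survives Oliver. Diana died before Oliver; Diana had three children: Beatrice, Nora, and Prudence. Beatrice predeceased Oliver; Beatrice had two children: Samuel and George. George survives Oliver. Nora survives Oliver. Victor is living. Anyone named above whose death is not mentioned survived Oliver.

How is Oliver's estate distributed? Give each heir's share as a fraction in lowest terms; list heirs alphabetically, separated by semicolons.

Edmund 5/72; Fiona 5/72; George 5/144; Isaac 5/72; Lydia 3/8; Nora 5/72; Prudence 5/72; Samuel 5/144; Victor 5/24

Lydia, as surviving spouse, takes 3/8.
The remaining 5/8 passes to Oliver's descendants per stirpes.
The 5/8 is divided into 3 equal shares of 5/24 among Kenneth, Diana, Victor.
Kenneth predeceased; the 5/24 allotted to Kenneth's branch passes to Kenneth's issue by representation.
The 5/24 is divided into 3 equal shares of 5/72 among Fiona, Isaac, Edmund.
Fiona is living and takes 5/72.
Isaac is living and takes 5/72.
Edmund is living and takes 5/72.
Diana predeceased; the 5/24 allotted to Diana's branch passes to Diana's issue by representation.
The 5/24 is divided into 3 equal shares of 5/72 among Beatrice, Nora, Prudence.
Beatrice predeceased; the 5/72 allotted to Beatrice's branch passes to Beatrice's issue by representation.
The 5/72 is divided into 2 equal shares of 5/144 among Samuel, George.
Samuel is living and takes 5/144.
George is living and takes 5/144.
Nora is living and takes 5/72.
Prudence is living and takes 5/72.
Victor is living and takes 5/24.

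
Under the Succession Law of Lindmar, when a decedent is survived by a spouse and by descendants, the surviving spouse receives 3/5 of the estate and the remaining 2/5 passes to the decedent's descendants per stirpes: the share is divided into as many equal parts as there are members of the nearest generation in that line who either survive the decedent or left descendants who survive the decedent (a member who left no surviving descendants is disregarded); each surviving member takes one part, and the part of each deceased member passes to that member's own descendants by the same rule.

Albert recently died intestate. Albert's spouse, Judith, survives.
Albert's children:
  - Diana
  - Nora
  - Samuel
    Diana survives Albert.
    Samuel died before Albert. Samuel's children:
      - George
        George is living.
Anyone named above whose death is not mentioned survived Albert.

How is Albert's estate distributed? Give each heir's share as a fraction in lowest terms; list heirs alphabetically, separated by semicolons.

Judith, as surviving spouse, takes 3/5.
The remaining 2/5 passes to Albert's descendants per stirpes.
The 2/5 is divided into 3 equal shares of 2/15 among Diana, Nora, Samuel.
Diana is living and takes 2/15.
Nora is living and takes 2/15.
Samuel predeceased; the 2/15 allotted to Samuel's branch passes to Samuel's issue by representation.
George is the sole taker at this level and receives the full 2/15.

Diana 2/15; George 2/15; Judith 3/5; Nora 2/15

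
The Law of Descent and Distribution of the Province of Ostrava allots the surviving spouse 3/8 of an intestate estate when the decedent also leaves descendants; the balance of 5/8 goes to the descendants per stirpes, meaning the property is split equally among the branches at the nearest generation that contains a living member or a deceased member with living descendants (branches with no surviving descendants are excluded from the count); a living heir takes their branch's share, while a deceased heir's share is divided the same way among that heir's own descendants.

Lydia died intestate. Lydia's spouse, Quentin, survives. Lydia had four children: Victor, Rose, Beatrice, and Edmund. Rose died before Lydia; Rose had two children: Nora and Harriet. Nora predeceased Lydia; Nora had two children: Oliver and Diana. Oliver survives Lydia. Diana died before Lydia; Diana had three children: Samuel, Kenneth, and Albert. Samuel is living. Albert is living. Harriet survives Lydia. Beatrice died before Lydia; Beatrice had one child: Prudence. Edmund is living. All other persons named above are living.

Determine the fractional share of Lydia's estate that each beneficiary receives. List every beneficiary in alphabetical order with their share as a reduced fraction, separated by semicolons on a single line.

Quentin, as surviving spouse, takes 3/8.
The remaining 5/8 passes to Lydia's descendants per stirpes.
The 5/8 is divided into 4 equal shares of 5/32 among Victor, Rose, Beatrice, Edmund.
Victor is living and takes 5/32.
Rose predeceased; the 5/32 allotted to Rose's branch passes to Rose's issue by representation.
The 5/32 is divided into 2 equal shares of 5/64 among Nora, Harriet.
Nora predeceased; the 5/64 allotted to Nora's branch passes to Nora's issue by representation.
The 5/64 is divided into 2 equal shares of 5/128 among Oliver, Diana.
Oliver is living and takes 5/128.
Diana predeceased; the 5/128 allotted to Diana's branch passes to Diana's issue by representation.
The 5/128 is divided into 3 equal shares of 5/384 among Samuel, Kenneth, Albert.
Samuel is living and takes 5/384.
Kenneth is living and takes 5/384.
Albert is living and takes 5/384.
Harriet is living and takes 5/64.
Beatrice predeceased; the 5/32 allotted to Beatrice's branch passes to Beatrice's issue by representation.
Prudence is the sole taker at this level and receives the full 5/32.
Edmund is living and takes 5/32.

Albert 5/384; Edmund 5/32; Harriet 5/64; Kenneth 5/384; Oliver 5/128; Prudence 5/32; Quentin 3/8; Samuel 5/384; Victor 5/32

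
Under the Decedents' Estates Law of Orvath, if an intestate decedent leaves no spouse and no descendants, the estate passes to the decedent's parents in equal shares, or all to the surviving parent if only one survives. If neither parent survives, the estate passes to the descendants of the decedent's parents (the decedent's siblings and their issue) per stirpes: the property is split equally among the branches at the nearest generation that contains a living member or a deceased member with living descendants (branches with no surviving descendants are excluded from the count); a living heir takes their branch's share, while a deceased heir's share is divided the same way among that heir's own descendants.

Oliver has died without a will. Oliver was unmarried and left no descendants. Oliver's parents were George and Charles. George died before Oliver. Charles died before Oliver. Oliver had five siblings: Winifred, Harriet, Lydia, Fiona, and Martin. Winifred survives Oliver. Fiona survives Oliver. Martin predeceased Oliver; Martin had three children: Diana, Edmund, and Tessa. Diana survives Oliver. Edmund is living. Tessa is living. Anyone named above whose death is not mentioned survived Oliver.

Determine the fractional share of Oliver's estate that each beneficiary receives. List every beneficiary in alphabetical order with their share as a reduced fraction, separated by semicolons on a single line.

Neither parent survives and there are no descendants, so the estate passes to Oliver's siblings and their issue per stirpes.
The estate is divided into 5 equal shares of 1/5 among Winifred, Harriet, Lydia, Fiona, Martin.
Winifred is living and takes 1/5.
Harriet is living and takes 1/5.
Lydia is living and takes 1/5.
Fiona is living and takes 1/5.
Martin predeceased; the 1/5 allotted to Martin's branch passes to Martin's issue by representation.
The 1/5 is divided into 3 equal shares of 1/15 among Diana, Edmund, Tessa.
Diana is living and takes 1/15.
Edmund is living and takes 1/15.
Tessa is living and takes 1/15.

Diana 1/15; Edmund 1/15; Fiona 1/5; Harriet 1/5; Lydia 1/5; Tessa 1/15; Winifred 1/5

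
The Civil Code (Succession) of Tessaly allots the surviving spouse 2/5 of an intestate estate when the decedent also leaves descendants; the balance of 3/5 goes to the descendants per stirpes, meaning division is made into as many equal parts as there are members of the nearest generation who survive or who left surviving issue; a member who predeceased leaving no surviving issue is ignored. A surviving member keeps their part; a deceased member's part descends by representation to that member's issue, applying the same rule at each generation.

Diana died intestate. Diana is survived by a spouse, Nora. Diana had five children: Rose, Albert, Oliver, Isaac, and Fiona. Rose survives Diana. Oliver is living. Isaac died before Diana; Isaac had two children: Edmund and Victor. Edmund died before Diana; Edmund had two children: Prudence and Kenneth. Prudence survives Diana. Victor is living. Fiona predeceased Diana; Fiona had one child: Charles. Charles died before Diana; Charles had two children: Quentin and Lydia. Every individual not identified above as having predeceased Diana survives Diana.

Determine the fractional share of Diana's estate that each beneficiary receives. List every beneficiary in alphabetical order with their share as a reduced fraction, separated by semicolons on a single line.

Nora, as surviving spouse, takes 2/5.
The remaining 3/5 passes to Diana's descendants per stirpes.
The 3/5 is divided into 5 equal shares of 3/25 among Rose, Albert, Oliver, Isaac, Fiona.
Rose is living and takes 3/25.
Albert is living and takes 3/25.
Oliver is living and takes 3/25.
Isaac predeceased; the 3/25 allotted to Isaac's branch passes to Isaac's issue by representation.
The 3/25 is divided into 2 equal shares of 3/50 among Edmund, Victor.
Edmund predeceased; the 3/50 allotted to Edmund's branch passes to Edmund's issue by representation.
The 3/50 is divided into 2 equal shares of 3/100 among Prudence, Kenneth.
Prudence is living and takes 3/100.
Kenneth is living and takes 3/100.
Victor is living and takes 3/50.
Fiona predeceased; the 3/25 allotted to Fiona's branch passes to Fiona's issue by representation.
Charles's line is the sole branch at this level, so the full 3/25 passes to Charles's issue by representation.
The 3/25 is divided into 2 equal shares of 3/50 among Quentin, Lydia.
Quentin is living and takes 3/50.
Lydia is living and takes 3/50.

Albert 3/25; Kenneth 3/100; Lydia 3/50; Nora 2/5; Oliver 3/25; Prudence 3/100; Quentin 3/50; Rose 3/25; Victor 3/50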